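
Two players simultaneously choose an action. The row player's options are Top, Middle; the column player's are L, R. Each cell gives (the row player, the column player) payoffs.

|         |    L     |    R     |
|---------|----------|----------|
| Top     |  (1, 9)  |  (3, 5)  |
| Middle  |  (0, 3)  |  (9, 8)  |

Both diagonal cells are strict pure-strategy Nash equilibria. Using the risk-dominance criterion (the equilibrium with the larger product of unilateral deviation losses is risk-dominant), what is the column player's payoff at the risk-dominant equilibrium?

8

At (Top, L): the row player loses 1 − 0 = 1 by deviating; the column player loses 9 − 5 = 4. Product = 1·4 = 4.
At (Middle, R): the row player loses 9 − 3 = 6 by deviating; the column player loses 8 − 3 = 5. Product = 6·5 = 30.
30 > 4, so (Middle, R) is risk-dominant. The column player's payoff there is 8.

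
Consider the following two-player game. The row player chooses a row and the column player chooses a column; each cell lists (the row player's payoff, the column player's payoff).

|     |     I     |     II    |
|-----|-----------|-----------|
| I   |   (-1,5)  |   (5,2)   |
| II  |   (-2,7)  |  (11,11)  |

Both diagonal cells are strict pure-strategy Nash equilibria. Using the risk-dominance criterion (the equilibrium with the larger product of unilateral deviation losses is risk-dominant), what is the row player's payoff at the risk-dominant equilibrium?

At both I: the row player loses -1 − (-2) = 1 by deviating; the column player loses 5 − 2 = 3. Product = 1·3 = 3.
At both II: the row player loses 11 − 5 = 6 by deviating; the column player loses 11 − 7 = 4. Product = 6·4 = 24.
24 > 3, so both II is risk-dominant. The row player's payoff there is 11.

11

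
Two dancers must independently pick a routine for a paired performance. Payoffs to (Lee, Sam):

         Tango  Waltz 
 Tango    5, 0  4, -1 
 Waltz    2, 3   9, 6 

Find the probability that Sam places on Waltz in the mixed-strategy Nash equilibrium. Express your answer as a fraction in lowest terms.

Sam's mix q on Tango must make Lee indifferent between Tango and Waltz.
Lee's payoff from Tango: 5q + 4(1−q). From Waltz: 2q + 9(1−q).
Set equal: 3q = 5(1−q) → q = 5/8.
Probability on Waltz is 1 − 5/8 = 3/8.

3/8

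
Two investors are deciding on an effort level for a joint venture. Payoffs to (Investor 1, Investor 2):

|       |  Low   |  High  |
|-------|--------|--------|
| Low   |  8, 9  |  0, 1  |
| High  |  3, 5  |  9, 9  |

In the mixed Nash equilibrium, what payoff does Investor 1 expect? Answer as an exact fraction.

Investor 2 mixes with probability q on Low, chosen so Investor 1 is indifferent: 8q + 0(1−q) = 3q + 9(1−q) gives q = 9/14.
Investor 1's expected payoff (from either row, since indifferent) is 8·9/14 + 0·5/14 = 36/7.

36/7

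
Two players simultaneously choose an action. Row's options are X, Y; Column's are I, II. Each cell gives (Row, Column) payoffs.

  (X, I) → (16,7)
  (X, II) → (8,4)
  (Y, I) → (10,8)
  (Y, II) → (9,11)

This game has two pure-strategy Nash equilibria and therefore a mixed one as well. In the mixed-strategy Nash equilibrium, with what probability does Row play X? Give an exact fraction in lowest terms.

1/2

Row's mix p on X must make Column indifferent between I and II.
Column's payoff from I: 7p + 8(1−p). From II: 4p + 11(1−p).
Set equal: 3p = 3(1−p) → p = 3/6 = 1/2.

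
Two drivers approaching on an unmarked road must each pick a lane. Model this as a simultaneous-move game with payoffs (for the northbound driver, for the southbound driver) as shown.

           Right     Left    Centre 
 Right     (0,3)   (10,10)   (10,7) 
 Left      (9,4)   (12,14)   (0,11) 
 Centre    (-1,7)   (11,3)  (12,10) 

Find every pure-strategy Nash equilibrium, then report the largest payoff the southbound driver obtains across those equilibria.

Both Left is a pure NE (the northbound driver: 12 ≥ 11; the southbound driver: 14 ≥ 11). The southbound driver gets 14.
Both Centre is a pure NE (the northbound driver: 12 ≥ 10; the southbound driver: 10 ≥ 7). The southbound driver gets 10.
Every other cell has a profitable deviation for at least one player. Highest of {14, 10} is 14.

14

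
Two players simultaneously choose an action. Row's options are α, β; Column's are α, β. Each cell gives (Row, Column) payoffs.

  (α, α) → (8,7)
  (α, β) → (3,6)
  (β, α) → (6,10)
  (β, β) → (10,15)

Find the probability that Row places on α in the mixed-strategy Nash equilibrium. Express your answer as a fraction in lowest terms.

Row's mix p on α must make Column indifferent between α and β.
Column's payoff from α: 7p + 10(1−p). From β: 6p + 15(1−p).
Set equal: 1p = 5(1−p) → p = 5/6.

5/6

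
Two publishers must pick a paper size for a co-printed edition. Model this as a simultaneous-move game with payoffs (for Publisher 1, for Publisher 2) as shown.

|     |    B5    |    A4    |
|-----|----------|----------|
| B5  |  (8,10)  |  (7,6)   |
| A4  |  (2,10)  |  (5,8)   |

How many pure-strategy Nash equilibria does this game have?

Both B5: Publisher 1 gets 8 (best alternative 2); Publisher 2 gets 10 (best alternative 6). Neither deviates — NE.
Both A4 is not a NE: Publisher 1 would switch to B5 (7 > 5).
No other cell survives both best-response checks, so there is 1 pure NE.

1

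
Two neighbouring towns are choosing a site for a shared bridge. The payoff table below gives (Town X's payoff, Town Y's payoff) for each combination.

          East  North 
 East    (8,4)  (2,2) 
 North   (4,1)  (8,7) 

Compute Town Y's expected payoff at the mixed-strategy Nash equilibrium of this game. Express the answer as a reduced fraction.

Town X mixes with probability p on East, chosen so Town Y is indifferent: 4p + 1(1−p) = 2p + 7(1−p) gives p = 3/4.
Town Y's expected payoff is 4·3/4 + 1·1/4 = 13/4.

13/4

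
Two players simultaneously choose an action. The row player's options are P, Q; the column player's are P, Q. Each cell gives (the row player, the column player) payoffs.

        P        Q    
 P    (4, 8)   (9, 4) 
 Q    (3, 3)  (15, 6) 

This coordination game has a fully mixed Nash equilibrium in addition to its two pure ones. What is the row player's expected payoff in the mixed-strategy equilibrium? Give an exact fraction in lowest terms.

The column player mixes with probability q on P, chosen so the row player is indifferent: 4q + 9(1−q) = 3q + 15(1−q) gives q = 6/7.
The row player's expected payoff (from either row, since indifferent) is 4·6/7 + 9·1/7 = 33/7.

33/7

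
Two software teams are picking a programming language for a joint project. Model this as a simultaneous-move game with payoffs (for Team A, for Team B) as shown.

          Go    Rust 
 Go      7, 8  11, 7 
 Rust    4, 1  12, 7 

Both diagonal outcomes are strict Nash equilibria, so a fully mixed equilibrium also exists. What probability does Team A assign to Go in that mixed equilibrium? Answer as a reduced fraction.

6/7

Team A's mix p on Go must make Team B indifferent between Go and Rust.
Team B's payoff from Go: 8p + 1(1−p). From Rust: 7p + 7(1−p).
Set equal: 1p = 6(1−p) → p = 6/7.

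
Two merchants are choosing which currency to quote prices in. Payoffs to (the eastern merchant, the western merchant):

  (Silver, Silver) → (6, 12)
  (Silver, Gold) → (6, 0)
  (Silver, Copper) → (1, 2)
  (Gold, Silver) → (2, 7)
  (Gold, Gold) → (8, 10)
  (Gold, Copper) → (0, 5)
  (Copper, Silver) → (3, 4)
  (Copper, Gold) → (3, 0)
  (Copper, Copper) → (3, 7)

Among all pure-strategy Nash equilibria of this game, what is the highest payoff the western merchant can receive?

12

Both Silver is a pure NE (the eastern merchant: 6 ≥ 3; the western merchant: 12 ≥ 2). The western merchant gets 12.
Both Gold is a pure NE (the eastern merchant: 8 ≥ 6; the western merchant: 10 ≥ 7). The western merchant gets 10.
Both Copper is a pure NE (the eastern merchant: 3 ≥ 1; the western merchant: 7 ≥ 4). The western merchant gets 7.
Every other cell has a profitable deviation for at least one player. Highest of {12, 10, 7} is 12.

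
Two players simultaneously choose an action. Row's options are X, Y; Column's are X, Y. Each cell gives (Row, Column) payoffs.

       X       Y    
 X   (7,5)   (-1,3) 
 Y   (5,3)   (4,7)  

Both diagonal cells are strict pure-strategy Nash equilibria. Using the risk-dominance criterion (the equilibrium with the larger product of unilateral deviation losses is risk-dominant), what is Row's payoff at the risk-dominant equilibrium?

At both X: Row loses 7 − 5 = 2 by deviating; Column loses 5 − 3 = 2. Product = 2·2 = 4.
At both Y: Row loses 4 − (-1) = 5 by deviating; Column loses 7 − 3 = 4. Product = 5·4 = 20.
20 > 4, so both Y is risk-dominant. Row's payoff there is 4.

4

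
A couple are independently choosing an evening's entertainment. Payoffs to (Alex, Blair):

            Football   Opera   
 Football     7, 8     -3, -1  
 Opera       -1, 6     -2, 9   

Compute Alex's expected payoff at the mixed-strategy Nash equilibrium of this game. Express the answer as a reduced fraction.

Blair mixes with probability q on Football, chosen so Alex is indifferent: 7q + (-3)(1−q) = (-1)q + (-2)(1−q) gives q = 1/9.
Alex's expected payoff (from either row, since indifferent) is 7·1/9 + (-3)·8/9 = -17/9.

-17/9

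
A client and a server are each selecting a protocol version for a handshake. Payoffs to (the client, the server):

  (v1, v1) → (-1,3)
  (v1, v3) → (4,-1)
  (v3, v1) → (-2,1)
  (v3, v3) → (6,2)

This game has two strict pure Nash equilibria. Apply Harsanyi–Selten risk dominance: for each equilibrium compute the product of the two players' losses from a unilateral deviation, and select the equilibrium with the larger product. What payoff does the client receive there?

-1

At both v1: the client loses -1 − (-2) = 1 by deviating; the server loses 3 − (-1) = 4. Product = 1·4 = 4.
At both v3: the client loses 6 − 4 = 2 by deviating; the server loses 2 − 1 = 1. Product = 2·1 = 2.
4 > 2, so both v1 is risk-dominant. The client's payoff there is -1.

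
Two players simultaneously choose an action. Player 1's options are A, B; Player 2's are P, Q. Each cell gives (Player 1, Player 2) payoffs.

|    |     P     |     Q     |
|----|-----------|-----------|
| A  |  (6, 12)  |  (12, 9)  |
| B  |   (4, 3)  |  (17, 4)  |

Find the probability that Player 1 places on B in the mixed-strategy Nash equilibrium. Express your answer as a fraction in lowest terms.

Player 1's mix p on A must make Player 2 indifferent between P and Q.
Player 2's payoff from P: 12p + 3(1−p). From Q: 9p + 4(1−p).
Set equal: 3p = 1(1−p) → p = 1/4.
Probability on B is 1 − 1/4 = 3/4.

3/4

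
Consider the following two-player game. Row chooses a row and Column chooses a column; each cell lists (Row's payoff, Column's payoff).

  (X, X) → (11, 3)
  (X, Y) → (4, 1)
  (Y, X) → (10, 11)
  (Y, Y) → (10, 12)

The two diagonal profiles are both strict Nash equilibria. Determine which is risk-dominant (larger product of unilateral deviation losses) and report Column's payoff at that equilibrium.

12

At both X: Row loses 11 − 10 = 1 by deviating; Column loses 3 − 1 = 2. Product = 1·2 = 2.
At both Y: Row loses 10 − 4 = 6 by deviating; Column loses 12 − 11 = 1. Product = 6·1 = 6.
6 > 2, so both Y is risk-dominant. Column's payoff there is 12.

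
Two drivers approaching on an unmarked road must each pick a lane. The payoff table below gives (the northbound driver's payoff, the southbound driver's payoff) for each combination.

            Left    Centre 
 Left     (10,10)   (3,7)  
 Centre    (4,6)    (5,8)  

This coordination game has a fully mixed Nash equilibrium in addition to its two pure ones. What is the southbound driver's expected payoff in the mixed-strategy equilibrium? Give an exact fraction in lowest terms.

The northbound driver mixes with probability p on Left, chosen so the southbound driver is indifferent: 10p + 6(1−p) = 7p + 8(1−p) gives p = 2/5.
The southbound driver's expected payoff is 10·2/5 + 6·3/5 = 38/5.

38/5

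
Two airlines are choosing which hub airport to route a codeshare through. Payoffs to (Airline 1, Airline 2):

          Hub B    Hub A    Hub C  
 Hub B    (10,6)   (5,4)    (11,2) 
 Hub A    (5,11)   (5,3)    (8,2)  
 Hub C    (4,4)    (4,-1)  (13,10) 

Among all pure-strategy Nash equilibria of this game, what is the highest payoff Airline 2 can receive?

10

Both Hub B is a pure NE (Airline 1: 10 ≥ 5; Airline 2: 6 ≥ 4). Airline 2 gets 6.
Both Hub C is a pure NE (Airline 1: 13 ≥ 11; Airline 2: 10 ≥ 4). Airline 2 gets 10.
Every other cell has a profitable deviation for at least one player. Highest of {6, 10} is 10.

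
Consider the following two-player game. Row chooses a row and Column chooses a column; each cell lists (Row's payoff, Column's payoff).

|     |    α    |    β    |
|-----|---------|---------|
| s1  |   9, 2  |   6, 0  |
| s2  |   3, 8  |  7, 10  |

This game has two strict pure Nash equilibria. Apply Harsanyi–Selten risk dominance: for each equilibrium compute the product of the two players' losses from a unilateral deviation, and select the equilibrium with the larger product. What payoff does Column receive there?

At (s1, α): Row loses 9 − 3 = 6 by deviating; Column loses 2 − 0 = 2. Product = 6·2 = 12.
At (s2, β): Row loses 7 − 6 = 1 by deviating; Column loses 10 − 8 = 2. Product = 1·2 = 2.
12 > 2, so (s1, α) is risk-dominant. Column's payoff there is 2.

2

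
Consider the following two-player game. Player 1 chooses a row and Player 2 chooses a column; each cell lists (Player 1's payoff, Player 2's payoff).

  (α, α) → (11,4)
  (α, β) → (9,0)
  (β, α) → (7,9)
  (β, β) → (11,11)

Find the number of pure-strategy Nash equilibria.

Both α: Player 1 gets 11 (best alternative 7); Player 2 gets 4 (best alternative 0). Neither deviates — NE.
Both β: Player 1 gets 11 (best alternative 9); Player 2 gets 11 (best alternative 9). Neither deviates — NE.
(β, α) is not a NE: Player 1 would switch to α (11 > 7).
No other cell survives both best-response checks, so there are 2 pure NE.

2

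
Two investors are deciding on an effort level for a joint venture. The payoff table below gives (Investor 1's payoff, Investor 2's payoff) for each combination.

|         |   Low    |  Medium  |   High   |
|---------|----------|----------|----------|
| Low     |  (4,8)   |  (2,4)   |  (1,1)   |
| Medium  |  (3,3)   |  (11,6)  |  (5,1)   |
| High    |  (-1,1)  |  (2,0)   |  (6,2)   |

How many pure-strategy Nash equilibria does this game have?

3

Both Low: Investor 1 gets 4 (best alternative 3); Investor 2 gets 8 (best alternative 4). Neither deviates — NE.
Both Medium: Investor 1 gets 11 (best alternative 2); Investor 2 gets 6 (best alternative 3). Neither deviates — NE.
Both High: Investor 1 gets 6 (best alternative 5); Investor 2 gets 2 (best alternative 1). Neither deviates — NE.
(Medium, High) is not a NE: Investor 1 would switch to High (6 > 5).
No other cell survives both best-response checks, so there are 3 pure NE.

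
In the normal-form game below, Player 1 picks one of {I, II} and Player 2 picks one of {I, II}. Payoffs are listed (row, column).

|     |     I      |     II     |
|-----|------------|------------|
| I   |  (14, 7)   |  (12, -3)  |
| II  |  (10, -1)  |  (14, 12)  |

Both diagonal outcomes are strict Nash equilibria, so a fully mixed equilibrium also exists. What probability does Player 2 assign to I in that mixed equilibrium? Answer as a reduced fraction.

1/3

Player 2's mix q on I must make Player 1 indifferent between I and II.
Player 1's payoff from I: 14q + 12(1−q). From II: 10q + 14(1−q).
Set equal: 4q = 2(1−q) → q = 2/6 = 1/3.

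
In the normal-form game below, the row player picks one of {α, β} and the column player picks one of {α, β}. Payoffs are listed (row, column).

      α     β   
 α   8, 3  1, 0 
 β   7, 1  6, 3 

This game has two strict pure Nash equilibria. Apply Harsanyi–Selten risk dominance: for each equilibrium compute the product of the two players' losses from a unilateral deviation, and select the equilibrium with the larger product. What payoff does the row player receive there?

At both α: the row player loses 8 − 7 = 1 by deviating; the column player loses 3 − 0 = 3. Product = 1·3 = 3.
At both β: the row player loses 6 − 1 = 5 by deviating; the column player loses 3 − 1 = 2. Product = 5·2 = 10.
10 > 3, so both β is risk-dominant. The row player's payoff there is 6.

6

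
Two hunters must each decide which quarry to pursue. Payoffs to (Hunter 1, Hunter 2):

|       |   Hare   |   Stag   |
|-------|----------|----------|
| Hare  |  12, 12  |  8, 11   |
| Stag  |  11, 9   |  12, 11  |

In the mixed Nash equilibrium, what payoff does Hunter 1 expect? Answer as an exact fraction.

56/5

Hunter 2 mixes with probability q on Hare, chosen so Hunter 1 is indifferent: 12q + 8(1−q) = 11q + 12(1−q) gives q = 4/5.
Hunter 1's expected payoff (from either row, since indifferent) is 12·4/5 + 8·1/5 = 56/5.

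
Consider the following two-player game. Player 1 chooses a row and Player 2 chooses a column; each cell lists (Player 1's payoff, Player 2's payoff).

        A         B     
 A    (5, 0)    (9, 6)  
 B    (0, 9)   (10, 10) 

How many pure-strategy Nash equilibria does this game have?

1

Both B: Player 1 gets 10 (best alternative 9); Player 2 gets 10 (best alternative 9). Neither deviates — NE.
Both A is not a NE: Player 2 would switch to B (6 > 0).
No other cell survives both best-response checks, so there is 1 pure NE.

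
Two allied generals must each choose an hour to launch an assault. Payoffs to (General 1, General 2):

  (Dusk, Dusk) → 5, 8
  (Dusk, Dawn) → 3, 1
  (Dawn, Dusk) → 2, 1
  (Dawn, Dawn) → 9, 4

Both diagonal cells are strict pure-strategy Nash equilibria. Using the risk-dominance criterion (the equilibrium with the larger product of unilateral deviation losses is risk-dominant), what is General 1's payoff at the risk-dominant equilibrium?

At both Dusk: General 1 loses 5 − 2 = 3 by deviating; General 2 loses 8 − 1 = 7. Product = 3·7 = 21.
At both Dawn: General 1 loses 9 − 3 = 6 by deviating; General 2 loses 4 − 1 = 3. Product = 6·3 = 18.
21 > 18, so both Dusk is risk-dominant. General 1's payoff there is 5.

5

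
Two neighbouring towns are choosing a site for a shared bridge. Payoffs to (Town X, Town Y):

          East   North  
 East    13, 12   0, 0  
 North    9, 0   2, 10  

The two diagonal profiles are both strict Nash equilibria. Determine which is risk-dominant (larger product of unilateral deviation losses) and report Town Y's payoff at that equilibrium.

12

At both East: Town X loses 13 − 9 = 4 by deviating; Town Y loses 12 − 0 = 12. Product = 4·12 = 48.
At both North: Town X loses 2 − 0 = 2 by deviating; Town Y loses 10 − 0 = 10. Product = 2·10 = 20.
48 > 20, so both East is risk-dominant. Town Y's payoff there is 12.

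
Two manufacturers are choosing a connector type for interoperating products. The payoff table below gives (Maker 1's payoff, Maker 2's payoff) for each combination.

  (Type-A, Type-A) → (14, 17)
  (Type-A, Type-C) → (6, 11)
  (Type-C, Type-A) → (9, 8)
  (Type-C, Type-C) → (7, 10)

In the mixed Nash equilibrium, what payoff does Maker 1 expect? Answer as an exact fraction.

Maker 2 mixes with probability q on Type-A, chosen so Maker 1 is indifferent: 14q + 6(1−q) = 9q + 7(1−q) gives q = 1/6.
Maker 1's expected payoff (from either row, since indifferent) is 14·1/6 + 6·5/6 = 22/3.

22/3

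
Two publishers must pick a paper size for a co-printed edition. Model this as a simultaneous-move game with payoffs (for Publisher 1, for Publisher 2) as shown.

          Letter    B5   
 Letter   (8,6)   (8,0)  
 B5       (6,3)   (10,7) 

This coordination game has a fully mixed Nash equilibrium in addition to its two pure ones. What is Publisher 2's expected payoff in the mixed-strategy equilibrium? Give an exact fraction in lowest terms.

21/5

Publisher 1 mixes with probability p on Letter, chosen so Publisher 2 is indifferent: 6p + 3(1−p) = 0p + 7(1−p) gives p = 2/5.
Publisher 2's expected payoff is 6·2/5 + 3·3/5 = 21/5.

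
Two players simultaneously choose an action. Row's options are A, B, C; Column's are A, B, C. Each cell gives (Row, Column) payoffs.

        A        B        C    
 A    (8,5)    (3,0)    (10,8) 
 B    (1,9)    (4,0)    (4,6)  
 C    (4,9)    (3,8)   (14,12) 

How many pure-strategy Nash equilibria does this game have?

1

Both C: Row gets 14 (best alternative 10); Column gets 12 (best alternative 9). Neither deviates — NE.
Both B is not a NE: Column would switch to A (9 > 0).
No other cell survives both best-response checks, so there is 1 pure NE.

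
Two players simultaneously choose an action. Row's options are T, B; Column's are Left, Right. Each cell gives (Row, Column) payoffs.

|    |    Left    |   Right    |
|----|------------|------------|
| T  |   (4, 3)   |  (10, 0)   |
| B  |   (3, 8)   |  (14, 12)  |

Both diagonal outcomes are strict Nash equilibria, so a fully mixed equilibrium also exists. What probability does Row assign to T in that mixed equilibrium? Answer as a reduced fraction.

4/7

Row's mix p on T must make Column indifferent between Left and Right.
Column's payoff from Left: 3p + 8(1−p). From Right: 0p + 12(1−p).
Set equal: 3p = 4(1−p) → p = 4/7.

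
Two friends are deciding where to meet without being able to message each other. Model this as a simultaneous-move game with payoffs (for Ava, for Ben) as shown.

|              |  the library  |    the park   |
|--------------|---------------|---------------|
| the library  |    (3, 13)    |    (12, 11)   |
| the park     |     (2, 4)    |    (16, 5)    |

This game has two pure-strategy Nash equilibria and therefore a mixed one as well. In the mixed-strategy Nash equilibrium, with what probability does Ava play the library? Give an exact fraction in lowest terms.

1/3

Ava's mix p on the library must make Ben indifferent between the library and the park.
Ben's payoff from the library: 13p + 4(1−p). From the park: 11p + 5(1−p).
Set equal: 2p = 1(1−p) → p = 1/3.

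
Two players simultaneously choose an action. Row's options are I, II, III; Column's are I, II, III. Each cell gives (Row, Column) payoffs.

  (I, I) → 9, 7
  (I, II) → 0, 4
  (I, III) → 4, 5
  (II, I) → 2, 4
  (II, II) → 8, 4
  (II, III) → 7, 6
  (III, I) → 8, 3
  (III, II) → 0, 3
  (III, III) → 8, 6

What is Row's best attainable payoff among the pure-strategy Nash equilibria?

9

Both I is a pure NE (Row: 9 ≥ 8; Column: 7 ≥ 5). Row gets 9.
Both III is a pure NE (Row: 8 ≥ 7; Column: 6 ≥ 3). Row gets 8.
Every other cell has a profitable deviation for at least one player. Highest of {9, 8} is 9.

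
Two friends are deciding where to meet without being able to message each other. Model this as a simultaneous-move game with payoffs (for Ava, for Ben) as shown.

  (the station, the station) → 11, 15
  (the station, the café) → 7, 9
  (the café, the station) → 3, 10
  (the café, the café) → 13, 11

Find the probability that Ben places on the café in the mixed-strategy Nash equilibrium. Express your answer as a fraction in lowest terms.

4/7

Ben's mix q on the station must make Ava indifferent between the station and the café.
Ava's payoff from the station: 11q + 7(1−q). From the café: 3q + 13(1−q).
Set equal: 8q = 6(1−q) → q = 6/14 = 3/7.
Probability on the café is 1 − 3/7 = 4/7.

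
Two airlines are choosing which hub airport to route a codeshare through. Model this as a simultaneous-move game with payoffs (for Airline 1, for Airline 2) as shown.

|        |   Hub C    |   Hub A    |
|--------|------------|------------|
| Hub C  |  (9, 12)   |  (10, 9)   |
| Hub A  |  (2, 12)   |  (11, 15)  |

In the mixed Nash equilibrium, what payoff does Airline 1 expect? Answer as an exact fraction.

Airline 2 mixes with probability q on Hub C, chosen so Airline 1 is indifferent: 9q + 10(1−q) = 2q + 11(1−q) gives q = 1/8.
Airline 1's expected payoff (from either row, since indifferent) is 9·1/8 + 10·7/8 = 79/8.

79/8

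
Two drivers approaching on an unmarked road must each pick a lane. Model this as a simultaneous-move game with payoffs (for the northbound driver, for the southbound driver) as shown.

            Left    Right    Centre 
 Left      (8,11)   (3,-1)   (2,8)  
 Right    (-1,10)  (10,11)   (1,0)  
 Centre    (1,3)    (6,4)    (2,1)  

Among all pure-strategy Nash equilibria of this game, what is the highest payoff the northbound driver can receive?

Both Left is a pure NE (the northbound driver: 8 ≥ 1; the southbound driver: 11 ≥ 8). The northbound driver gets 8.
Both Right is a pure NE (the northbound driver: 10 ≥ 6; the southbound driver: 11 ≥ 10). The northbound driver gets 10.
Every other cell has a profitable deviation for at least one player. Highest of {8, 10} is 10.

10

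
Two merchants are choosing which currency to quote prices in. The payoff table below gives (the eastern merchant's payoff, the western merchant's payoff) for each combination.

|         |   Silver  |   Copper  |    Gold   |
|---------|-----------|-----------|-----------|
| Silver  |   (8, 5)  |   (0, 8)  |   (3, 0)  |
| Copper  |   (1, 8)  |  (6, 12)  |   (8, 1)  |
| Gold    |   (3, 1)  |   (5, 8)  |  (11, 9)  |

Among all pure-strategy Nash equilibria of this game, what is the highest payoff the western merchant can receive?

12

Both Copper is a pure NE (the eastern merchant: 6 ≥ 5; the western merchant: 12 ≥ 8). The western merchant gets 12.
Both Gold is a pure NE (the eastern merchant: 11 ≥ 8; the western merchant: 9 ≥ 8). The western merchant gets 9.
Every other cell has a profitable deviation for at least one player. Highest of {12, 9} is 12.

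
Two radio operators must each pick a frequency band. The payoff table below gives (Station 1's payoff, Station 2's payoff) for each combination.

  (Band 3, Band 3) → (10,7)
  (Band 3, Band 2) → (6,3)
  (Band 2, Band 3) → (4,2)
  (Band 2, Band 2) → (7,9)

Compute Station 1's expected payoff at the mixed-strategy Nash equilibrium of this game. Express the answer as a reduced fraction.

46/7

Station 2 mixes with probability q on Band 3, chosen so Station 1 is indifferent: 10q + 6(1−q) = 4q + 7(1−q) gives q = 1/7.
Station 1's expected payoff (from either row, since indifferent) is 10·1/7 + 6·6/7 = 46/7.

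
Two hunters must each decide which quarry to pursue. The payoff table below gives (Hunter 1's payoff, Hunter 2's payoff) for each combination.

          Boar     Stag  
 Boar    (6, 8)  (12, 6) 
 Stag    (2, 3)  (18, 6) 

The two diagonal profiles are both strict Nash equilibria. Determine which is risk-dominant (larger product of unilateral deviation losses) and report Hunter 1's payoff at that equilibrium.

At both Boar: Hunter 1 loses 6 − 2 = 4 by deviating; Hunter 2 loses 8 − 6 = 2. Product = 4·2 = 8.
At both Stag: Hunter 1 loses 18 − 12 = 6 by deviating; Hunter 2 loses 6 − 3 = 3. Product = 6·3 = 18.
18 > 8, so both Stag is risk-dominant. Hunter 1's payoff there is 18.

18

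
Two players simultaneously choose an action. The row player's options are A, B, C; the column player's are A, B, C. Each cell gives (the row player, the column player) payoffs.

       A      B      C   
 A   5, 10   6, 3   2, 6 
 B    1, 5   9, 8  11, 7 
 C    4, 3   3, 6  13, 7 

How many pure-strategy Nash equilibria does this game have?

3

Both A: the row player gets 5 (best alternative 4); the column player gets 10 (best alternative 6). Neither deviates — NE.
Both B: the row player gets 9 (best alternative 6); the column player gets 8 (best alternative 7). Neither deviates — NE.
Both C: the row player gets 13 (best alternative 11); the column player gets 7 (best alternative 6). Neither deviates — NE.
(A, B) is not a NE: the row player would switch to B (9 > 6).
No other cell survives both best-response checks, so there are 3 pure NE.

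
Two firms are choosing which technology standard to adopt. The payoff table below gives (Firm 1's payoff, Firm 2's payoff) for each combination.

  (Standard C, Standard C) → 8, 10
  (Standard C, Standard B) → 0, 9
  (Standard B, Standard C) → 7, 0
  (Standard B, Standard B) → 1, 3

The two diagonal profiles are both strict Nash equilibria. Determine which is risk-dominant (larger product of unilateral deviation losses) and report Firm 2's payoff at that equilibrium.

3

At both Standard C: Firm 1 loses 8 − 7 = 1 by deviating; Firm 2 loses 10 − 9 = 1. Product = 1·1 = 1.
At both Standard B: Firm 1 loses 1 − 0 = 1 by deviating; Firm 2 loses 3 − 0 = 3. Product = 1·3 = 3.
3 > 1, so both Standard B is risk-dominant. Firm 2's payoff there is 3.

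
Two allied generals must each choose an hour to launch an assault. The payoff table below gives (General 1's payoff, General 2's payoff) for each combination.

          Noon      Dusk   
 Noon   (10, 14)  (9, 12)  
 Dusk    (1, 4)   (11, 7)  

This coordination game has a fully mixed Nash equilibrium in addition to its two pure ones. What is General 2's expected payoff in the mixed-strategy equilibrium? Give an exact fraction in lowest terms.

General 1 mixes with probability p on Noon, chosen so General 2 is indifferent: 14p + 4(1−p) = 12p + 7(1−p) gives p = 3/5.
General 2's expected payoff is 14·3/5 + 4·2/5 = 10.

10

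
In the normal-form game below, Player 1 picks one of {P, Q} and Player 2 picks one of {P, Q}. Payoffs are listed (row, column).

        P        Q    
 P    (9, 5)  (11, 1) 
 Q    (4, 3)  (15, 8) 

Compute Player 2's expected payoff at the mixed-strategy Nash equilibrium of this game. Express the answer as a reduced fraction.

Player 1 mixes with probability p on P, chosen so Player 2 is indifferent: 5p + 3(1−p) = 1p + 8(1−p) gives p = 5/9.
Player 2's expected payoff is 5·5/9 + 3·4/9 = 37/9.

37/9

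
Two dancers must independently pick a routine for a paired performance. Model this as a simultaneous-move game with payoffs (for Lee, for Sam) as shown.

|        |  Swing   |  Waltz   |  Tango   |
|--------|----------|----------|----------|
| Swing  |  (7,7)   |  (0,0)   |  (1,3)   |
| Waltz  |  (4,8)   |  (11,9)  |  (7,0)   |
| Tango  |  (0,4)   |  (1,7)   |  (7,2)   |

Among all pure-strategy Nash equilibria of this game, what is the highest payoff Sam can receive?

Both Swing is a pure NE (Lee: 7 ≥ 4; Sam: 7 ≥ 3). Sam gets 7.
Both Waltz is a pure NE (Lee: 11 ≥ 1; Sam: 9 ≥ 8). Sam gets 9.
Every other cell has a profitable deviation for at least one player. Highest of {7, 9} is 9.

9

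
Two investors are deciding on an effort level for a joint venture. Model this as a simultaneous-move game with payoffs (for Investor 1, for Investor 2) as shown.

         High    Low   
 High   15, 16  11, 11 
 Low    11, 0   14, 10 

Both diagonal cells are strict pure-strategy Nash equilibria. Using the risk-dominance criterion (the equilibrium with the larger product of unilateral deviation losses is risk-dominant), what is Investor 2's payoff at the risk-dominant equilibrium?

At both High: Investor 1 loses 15 − 11 = 4 by deviating; Investor 2 loses 16 − 11 = 5. Product = 4·5 = 20.
At both Low: Investor 1 loses 14 − 11 = 3 by deviating; Investor 2 loses 10 − 0 = 10. Product = 3·10 = 30.
30 > 20, so both Low is risk-dominant. Investor 2's payoff there is 10.

10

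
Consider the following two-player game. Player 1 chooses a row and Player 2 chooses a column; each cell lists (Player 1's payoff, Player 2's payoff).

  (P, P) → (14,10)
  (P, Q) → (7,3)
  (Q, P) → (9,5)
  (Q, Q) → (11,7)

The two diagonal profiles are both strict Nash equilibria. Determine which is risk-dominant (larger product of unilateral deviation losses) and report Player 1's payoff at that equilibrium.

At both P: Player 1 loses 14 − 9 = 5 by deviating; Player 2 loses 10 − 3 = 7. Product = 5·7 = 35.
At both Q: Player 1 loses 11 − 7 = 4 by deviating; Player 2 loses 7 − 5 = 2. Product = 4·2 = 8.
35 > 8, so both P is risk-dominant. Player 1's payoff there is 14.

14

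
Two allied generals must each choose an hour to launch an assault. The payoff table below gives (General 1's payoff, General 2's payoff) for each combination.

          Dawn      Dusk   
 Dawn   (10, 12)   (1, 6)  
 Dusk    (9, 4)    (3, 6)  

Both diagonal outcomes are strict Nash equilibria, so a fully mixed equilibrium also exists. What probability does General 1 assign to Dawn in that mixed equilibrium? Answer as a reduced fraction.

General 1's mix p on Dawn must make General 2 indifferent between Dawn and Dusk.
General 2's payoff from Dawn: 12p + 4(1−p). From Dusk: 6p + 6(1−p).
Set equal: 6p = 2(1−p) → p = 2/8 = 1/4.

1/4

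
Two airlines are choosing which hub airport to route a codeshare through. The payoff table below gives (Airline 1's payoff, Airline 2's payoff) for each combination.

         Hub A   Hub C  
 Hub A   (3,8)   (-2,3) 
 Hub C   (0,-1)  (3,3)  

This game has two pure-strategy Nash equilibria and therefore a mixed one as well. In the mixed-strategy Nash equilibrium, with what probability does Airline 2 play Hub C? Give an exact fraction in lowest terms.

3/8

Airline 2's mix q on Hub A must make Airline 1 indifferent between Hub A and Hub C.
Airline 1's payoff from Hub A: 3q + (-2)(1−q). From Hub C: 0q + 3(1−q).
Set equal: 3q = 5(1−q) → q = 5/8.
Probability on Hub C is 1 − 5/8 = 3/8.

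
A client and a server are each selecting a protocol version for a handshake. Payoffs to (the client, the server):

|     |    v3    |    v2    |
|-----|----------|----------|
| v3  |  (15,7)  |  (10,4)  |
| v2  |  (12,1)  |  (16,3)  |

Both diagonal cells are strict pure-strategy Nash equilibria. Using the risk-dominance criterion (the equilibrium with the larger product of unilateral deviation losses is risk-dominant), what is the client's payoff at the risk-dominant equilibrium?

At both v3: the client loses 15 − 12 = 3 by deviating; the server loses 7 − 4 = 3. Product = 3·3 = 9.
At both v2: the client loses 16 − 10 = 6 by deviating; the server loses 3 − 1 = 2. Product = 6·2 = 12.
12 > 9, so both v2 is risk-dominant. The client's payoff there is 16.

16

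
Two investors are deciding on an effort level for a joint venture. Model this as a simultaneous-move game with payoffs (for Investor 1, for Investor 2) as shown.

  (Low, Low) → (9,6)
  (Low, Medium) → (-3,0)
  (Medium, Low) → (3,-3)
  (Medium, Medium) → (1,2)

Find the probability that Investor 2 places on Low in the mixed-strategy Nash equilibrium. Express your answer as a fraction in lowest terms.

2/5

Investor 2's mix q on Low must make Investor 1 indifferent between Low and Medium.
Investor 1's payoff from Low: 9q + (-3)(1−q). From Medium: 3q + 1(1−q).
Set equal: 6q = 4(1−q) → q = 4/10 = 2/5.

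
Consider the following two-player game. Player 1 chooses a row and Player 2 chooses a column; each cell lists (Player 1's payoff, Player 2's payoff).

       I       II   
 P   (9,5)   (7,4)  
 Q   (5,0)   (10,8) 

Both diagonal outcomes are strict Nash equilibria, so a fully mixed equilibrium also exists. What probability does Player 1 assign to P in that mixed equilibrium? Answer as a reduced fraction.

Player 1's mix p on P must make Player 2 indifferent between I and II.
Player 2's payoff from I: 5p + 0(1−p). From II: 4p + 8(1−p).
Set equal: 1p = 8(1−p) → p = 8/9.

8/9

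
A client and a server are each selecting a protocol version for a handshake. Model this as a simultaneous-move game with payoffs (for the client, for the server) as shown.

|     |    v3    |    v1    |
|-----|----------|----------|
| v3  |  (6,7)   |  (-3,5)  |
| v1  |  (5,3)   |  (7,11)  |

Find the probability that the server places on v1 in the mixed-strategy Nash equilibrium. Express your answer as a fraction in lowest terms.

1/11

The server's mix q on v3 must make the client indifferent between v3 and v1.
The client's payoff from v3: 6q + (-3)(1−q). From v1: 5q + 7(1−q).
Set equal: 1q = 10(1−q) → q = 10/11.
Probability on v1 is 1 − 10/11 = 1/11.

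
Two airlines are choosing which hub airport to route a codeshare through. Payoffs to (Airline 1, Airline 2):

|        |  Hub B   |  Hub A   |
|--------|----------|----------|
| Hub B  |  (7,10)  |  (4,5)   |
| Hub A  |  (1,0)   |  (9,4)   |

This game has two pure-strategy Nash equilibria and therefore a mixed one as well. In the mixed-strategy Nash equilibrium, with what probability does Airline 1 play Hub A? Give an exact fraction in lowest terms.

Airline 1's mix p on Hub B must make Airline 2 indifferent between Hub B and Hub A.
Airline 2's payoff from Hub B: 10p + 0(1−p). From Hub A: 5p + 4(1−p).
Set equal: 5p = 4(1−p) → p = 4/9.
Probability on Hub A is 1 − 4/9 = 5/9.

5/9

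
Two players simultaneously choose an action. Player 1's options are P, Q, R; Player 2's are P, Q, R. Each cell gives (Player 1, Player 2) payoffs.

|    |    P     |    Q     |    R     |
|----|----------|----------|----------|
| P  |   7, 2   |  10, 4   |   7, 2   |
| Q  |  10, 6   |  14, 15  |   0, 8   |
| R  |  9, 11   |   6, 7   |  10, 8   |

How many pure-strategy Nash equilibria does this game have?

1

Both Q: Player 1 gets 14 (best alternative 10); Player 2 gets 15 (best alternative 8). Neither deviates — NE.
Both P is not a NE: Player 1 would switch to Q (10 > 7).
No other cell survives both best-response checks, so there is 1 pure NE.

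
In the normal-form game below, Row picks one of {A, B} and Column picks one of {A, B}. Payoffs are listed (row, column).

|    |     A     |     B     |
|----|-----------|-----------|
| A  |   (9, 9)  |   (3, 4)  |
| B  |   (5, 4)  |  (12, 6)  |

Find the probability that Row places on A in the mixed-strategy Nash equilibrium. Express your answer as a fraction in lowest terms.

2/7

Row's mix p on A must make Column indifferent between A and B.
Column's payoff from A: 9p + 4(1−p). From B: 4p + 6(1−p).
Set equal: 5p = 2(1−p) → p = 2/7.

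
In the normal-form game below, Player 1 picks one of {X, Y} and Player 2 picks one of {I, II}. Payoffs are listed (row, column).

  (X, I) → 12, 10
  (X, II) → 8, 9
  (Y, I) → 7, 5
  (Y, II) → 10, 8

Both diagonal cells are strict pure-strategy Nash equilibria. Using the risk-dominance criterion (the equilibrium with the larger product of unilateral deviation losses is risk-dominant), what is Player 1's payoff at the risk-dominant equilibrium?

At (X, I): Player 1 loses 12 − 7 = 5 by deviating; Player 2 loses 10 − 9 = 1. Product = 5·1 = 5.
At (Y, II): Player 1 loses 10 − 8 = 2 by deviating; Player 2 loses 8 − 5 = 3. Product = 2·3 = 6.
6 > 5, so (Y, II) is risk-dominant. Player 1's payoff there is 10.

10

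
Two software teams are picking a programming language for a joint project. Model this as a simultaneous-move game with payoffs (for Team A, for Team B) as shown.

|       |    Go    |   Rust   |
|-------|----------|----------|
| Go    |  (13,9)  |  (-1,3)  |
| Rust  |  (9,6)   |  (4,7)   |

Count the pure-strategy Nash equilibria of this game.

Both Go: Team A gets 13 (best alternative 9); Team B gets 9 (best alternative 3). Neither deviates — NE.
Both Rust: Team A gets 4 (best alternative -1); Team B gets 7 (best alternative 6). Neither deviates — NE.
(Go, Rust) is not a NE: Team A would switch to Rust (4 > -1).
No other cell survives both best-response checks, so there are 2 pure NE.

2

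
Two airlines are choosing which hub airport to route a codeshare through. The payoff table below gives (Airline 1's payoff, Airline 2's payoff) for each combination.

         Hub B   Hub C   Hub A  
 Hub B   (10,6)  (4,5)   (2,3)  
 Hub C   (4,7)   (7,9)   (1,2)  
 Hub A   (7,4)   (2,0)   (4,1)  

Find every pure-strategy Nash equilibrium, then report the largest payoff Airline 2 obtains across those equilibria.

Both Hub B is a pure NE (Airline 1: 10 ≥ 7; Airline 2: 6 ≥ 5). Airline 2 gets 6.
Both Hub C is a pure NE (Airline 1: 7 ≥ 4; Airline 2: 9 ≥ 7). Airline 2 gets 9.
Every other cell has a profitable deviation for at least one player. Highest of {6, 9} is 9.

9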